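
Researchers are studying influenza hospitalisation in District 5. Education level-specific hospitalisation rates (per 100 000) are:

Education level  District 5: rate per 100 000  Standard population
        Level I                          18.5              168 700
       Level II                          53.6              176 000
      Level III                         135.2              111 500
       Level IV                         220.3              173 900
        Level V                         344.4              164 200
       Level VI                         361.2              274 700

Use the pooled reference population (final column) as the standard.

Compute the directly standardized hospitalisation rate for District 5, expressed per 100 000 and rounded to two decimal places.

Standard total = 1 069 000; weights = 0.1578, 0.1646, 0.1043, 0.1627, 0.1536, 0.2570.
Standardized rate: 0.1578×18.5 + 0.1646×53.6 + 0.1043×135.2 + 0.1627×220.3 + 0.1536×344.4 + 0.2570×361.2 = 207.4010 per 100 000.

207.40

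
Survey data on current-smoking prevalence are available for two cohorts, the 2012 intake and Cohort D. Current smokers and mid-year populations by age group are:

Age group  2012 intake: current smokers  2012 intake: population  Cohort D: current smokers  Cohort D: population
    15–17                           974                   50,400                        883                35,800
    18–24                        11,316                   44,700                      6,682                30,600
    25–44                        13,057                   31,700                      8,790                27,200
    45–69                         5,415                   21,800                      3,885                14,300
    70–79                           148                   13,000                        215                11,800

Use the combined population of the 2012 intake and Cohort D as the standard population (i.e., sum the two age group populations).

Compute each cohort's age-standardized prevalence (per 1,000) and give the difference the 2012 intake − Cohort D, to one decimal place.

22.7

Age-specific rates per 1,000 for the 2012 intake: 19.325, 253.154, 411.893, 248.394, 11.385.
For Cohort D: 24.665, 218.366, 323.162, 271.678, 18.220.
Combined standard total = 281,300; weights = 0.3064, 0.2677, 0.2094, 0.1283, 0.0882.
The 2012 intake: 0.3064×19.325 + 0.2677×253.154 + 0.2094×411.893 + 0.1283×248.394 + 0.0882×11.385 = 192.8128 per 1,000.
Cohort D: 0.3064×24.665 + 0.2677×218.366 + 0.2094×323.162 + 0.1283×271.678 + 0.0882×18.220 = 170.1484 per 1,000.
Difference = 192.8128 − 170.1484 = 22.6644.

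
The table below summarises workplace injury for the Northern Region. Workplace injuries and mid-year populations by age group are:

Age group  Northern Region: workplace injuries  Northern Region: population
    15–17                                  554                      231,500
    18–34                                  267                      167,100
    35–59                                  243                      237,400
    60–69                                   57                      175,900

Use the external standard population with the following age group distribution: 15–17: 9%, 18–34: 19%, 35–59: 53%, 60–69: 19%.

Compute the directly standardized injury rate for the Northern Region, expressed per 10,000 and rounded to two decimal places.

11.23

Age-specific rates per 10,000 for the Northern Region: 23.93, 15.98, 10.24, 3.24.
Standard weights: 0.09, 0.19, 0.53, 0.19.
Standardized rate: 0.0900×23.93 + 0.1900×15.98 + 0.5300×10.24 + 0.1900×3.24 = 11.2304 per 10,000.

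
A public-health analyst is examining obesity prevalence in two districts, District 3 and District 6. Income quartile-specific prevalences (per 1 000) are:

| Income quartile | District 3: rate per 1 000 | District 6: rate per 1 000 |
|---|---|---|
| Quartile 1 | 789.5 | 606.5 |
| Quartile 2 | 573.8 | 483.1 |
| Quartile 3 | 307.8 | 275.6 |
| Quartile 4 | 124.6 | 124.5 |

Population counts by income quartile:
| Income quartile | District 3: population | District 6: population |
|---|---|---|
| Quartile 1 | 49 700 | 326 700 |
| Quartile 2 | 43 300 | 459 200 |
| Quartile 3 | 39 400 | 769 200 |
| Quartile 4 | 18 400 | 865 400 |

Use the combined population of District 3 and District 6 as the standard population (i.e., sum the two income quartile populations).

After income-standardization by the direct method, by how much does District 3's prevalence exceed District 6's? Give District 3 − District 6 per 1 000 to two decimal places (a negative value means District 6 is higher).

54.67

Combined standard total = 2 571 300; weights = 0.1464, 0.1954, 0.3145, 0.3437.
District 3: 0.1464×789.5 + 0.1954×573.8 + 0.3145×307.8 + 0.3437×124.6 = 367.3281 per 1 000.
District 6: 0.1464×606.5 + 0.1954×483.1 + 0.3145×275.6 + 0.3437×124.5 = 312.6541 per 1 000.
Difference = 367.3281 − 312.6541 = 54.6740.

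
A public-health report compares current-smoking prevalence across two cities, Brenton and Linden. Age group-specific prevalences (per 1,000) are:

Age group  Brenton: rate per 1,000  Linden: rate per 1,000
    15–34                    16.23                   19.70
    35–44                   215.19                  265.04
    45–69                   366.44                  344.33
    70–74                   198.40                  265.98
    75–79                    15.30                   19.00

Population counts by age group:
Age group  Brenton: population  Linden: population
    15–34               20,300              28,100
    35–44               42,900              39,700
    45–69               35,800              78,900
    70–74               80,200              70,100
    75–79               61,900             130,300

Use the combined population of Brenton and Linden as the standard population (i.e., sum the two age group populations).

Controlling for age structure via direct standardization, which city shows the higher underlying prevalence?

Linden

Combined standard total = 588,200; weights = 0.0823, 0.1404, 0.1950, 0.2555, 0.3268.
Brenton: 0.0823×16.23 + 0.1404×215.19 + 0.1950×366.44 + 0.2555×198.40 + 0.3268×15.30 = 158.7063 per 1,000.
Linden: 0.0823×19.70 + 0.1404×265.04 + 0.1950×344.33 + 0.2555×265.98 + 0.3268×19.00 = 180.1582 per 1,000.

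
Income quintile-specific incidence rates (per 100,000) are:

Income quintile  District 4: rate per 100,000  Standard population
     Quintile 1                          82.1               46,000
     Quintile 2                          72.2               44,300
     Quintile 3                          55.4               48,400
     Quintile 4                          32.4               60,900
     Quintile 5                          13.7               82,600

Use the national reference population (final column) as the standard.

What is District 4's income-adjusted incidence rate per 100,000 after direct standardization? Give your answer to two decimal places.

45.22

Standard total = 282,200; weights = 0.1630, 0.1570, 0.1715, 0.2158, 0.2927.
Standardized rate: 0.1630×82.1 + 0.1570×72.2 + 0.1715×55.4 + 0.2158×32.4 + 0.2927×13.7 = 45.2204 per 100,000.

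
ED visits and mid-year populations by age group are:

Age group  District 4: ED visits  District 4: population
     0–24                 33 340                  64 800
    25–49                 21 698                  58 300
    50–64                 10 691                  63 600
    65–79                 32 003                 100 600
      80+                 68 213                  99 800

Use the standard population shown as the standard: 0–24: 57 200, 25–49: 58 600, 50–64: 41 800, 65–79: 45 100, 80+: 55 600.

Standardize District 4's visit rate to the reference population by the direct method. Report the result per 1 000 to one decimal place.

428.2

Age-specific rates per 1 000 for District 4: 514.506, 372.178, 168.097, 318.121, 683.497.
Standard total = 258 300; weights = 0.2214, 0.2269, 0.1618, 0.1746, 0.2153.
Standardized rate: 0.2214×514.506 + 0.2269×372.178 + 0.1618×168.097 + 0.1746×318.121 + 0.2153×683.497 = 428.2446 per 1 000.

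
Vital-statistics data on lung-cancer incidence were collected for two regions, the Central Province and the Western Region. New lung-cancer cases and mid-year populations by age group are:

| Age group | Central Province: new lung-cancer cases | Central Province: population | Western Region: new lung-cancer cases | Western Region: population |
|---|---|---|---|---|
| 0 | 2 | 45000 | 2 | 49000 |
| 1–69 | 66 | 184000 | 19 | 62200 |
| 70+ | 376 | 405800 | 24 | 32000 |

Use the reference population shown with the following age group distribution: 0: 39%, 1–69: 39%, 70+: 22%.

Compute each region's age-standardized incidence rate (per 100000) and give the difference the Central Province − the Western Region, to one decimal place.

Age-specific rates per 100000 for the Central Province: 4.44, 35.87, 92.66.
For the Western Region: 4.08, 30.55, 75.00.
Standard weights: 0.39, 0.39, 0.22.
The Central Province: 0.3900×4.44 + 0.3900×35.87 + 0.2200×92.66 = 36.1069 per 100000.
The Western Region: 0.3900×4.08 + 0.3900×30.55 + 0.2200×75.00 = 30.0050 per 100000.
Difference = 36.1069 − 30.0050 = 6.1019.

6.1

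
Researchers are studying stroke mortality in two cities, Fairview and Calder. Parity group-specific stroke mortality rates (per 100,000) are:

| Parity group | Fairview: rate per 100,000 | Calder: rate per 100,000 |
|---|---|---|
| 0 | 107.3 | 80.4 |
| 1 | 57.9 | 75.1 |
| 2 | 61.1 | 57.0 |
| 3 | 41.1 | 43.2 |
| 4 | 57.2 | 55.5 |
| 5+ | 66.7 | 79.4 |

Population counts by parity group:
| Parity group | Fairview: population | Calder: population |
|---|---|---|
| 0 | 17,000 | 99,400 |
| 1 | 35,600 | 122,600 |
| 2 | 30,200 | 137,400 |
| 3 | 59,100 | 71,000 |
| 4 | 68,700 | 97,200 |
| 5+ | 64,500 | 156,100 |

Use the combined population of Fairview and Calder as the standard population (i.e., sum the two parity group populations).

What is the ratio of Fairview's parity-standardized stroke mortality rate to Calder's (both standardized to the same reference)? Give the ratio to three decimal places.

Combined standard total = 958,800; weights = 0.1214, 0.1650, 0.1748, 0.1357, 0.1730, 0.2301.
Fairview: 0.1214×107.3 + 0.1650×57.9 + 0.1748×61.1 + 0.1357×41.1 + 0.1730×57.2 + 0.2301×66.7 = 64.0806 per 100,000.
Calder: 0.1214×80.4 + 0.1650×75.1 + 0.1748×57.0 + 0.1357×43.2 + 0.1730×55.5 + 0.2301×79.4 = 65.8490 per 100,000.
Ratio = 64.0806 ÷ 65.8490 = 0.97314.

0.973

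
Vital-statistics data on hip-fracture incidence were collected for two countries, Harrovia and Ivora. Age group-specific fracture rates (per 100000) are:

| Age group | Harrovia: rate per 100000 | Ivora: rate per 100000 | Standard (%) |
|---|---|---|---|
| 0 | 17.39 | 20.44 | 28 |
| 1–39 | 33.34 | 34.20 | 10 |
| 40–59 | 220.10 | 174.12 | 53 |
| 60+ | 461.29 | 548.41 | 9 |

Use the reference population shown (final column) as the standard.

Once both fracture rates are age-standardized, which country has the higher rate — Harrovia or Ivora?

Standard weights: 0.28, 0.10, 0.53, 0.09.
Harrovia: 0.2800×17.39 + 0.1000×33.34 + 0.5300×220.10 + 0.0900×461.29 = 166.3723 per 100000.
Ivora: 0.2800×20.44 + 0.1000×34.20 + 0.5300×174.12 + 0.0900×548.41 = 150.7837 per 100000.

Harrovia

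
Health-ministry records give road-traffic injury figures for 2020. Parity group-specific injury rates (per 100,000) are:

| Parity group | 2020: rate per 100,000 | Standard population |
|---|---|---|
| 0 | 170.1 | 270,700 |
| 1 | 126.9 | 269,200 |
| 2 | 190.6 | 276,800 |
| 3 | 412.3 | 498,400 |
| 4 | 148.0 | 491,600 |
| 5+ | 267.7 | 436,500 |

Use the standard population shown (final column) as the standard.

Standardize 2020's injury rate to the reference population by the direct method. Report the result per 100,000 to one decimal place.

235.4

Standard total = 2,243,200; weights = 0.1207, 0.1200, 0.1234, 0.2222, 0.2192, 0.1946.
Standardized rate: 0.1207×170.1 + 0.1200×126.9 + 0.1234×190.6 + 0.2222×412.3 + 0.2192×148.0 + 0.1946×267.7 = 235.4065 per 100,000.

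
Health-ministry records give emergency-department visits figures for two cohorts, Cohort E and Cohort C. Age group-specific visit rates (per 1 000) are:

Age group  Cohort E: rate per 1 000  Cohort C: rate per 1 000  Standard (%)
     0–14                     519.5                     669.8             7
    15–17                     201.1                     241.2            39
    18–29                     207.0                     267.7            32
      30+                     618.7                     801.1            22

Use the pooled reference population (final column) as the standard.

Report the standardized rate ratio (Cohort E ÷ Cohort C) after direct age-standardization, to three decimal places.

Standard weights: 0.07, 0.39, 0.32, 0.22.
Cohort E: 0.0700×519.5 + 0.3900×201.1 + 0.3200×207.0 + 0.2200×618.7 = 317.1480 per 1 000.
Cohort C: 0.0700×669.8 + 0.3900×241.2 + 0.3200×267.7 + 0.2200×801.1 = 402.8600 per 1 000.
Ratio = 317.1480 ÷ 402.8600 = 0.78724.

0.787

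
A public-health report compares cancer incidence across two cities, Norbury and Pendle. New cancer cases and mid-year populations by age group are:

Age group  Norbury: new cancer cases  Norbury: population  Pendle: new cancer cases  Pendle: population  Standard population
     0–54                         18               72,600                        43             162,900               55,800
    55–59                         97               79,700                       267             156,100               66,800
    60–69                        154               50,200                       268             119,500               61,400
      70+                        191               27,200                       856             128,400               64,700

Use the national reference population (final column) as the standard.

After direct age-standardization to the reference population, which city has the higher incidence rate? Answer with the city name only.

Norbury

Age-specific rates per 100,000 for Norbury: 24.79, 121.71, 306.77, 702.21.
For Pendle: 26.40, 171.04, 224.27, 666.67.
Standard total = 248,700; weights = 0.2244, 0.2686, 0.2469, 0.2602.
Norbury: 0.2244×24.79 + 0.2686×121.71 + 0.2469×306.77 + 0.2602×702.21 = 296.6708 per 100,000.
Pendle: 0.2244×26.40 + 0.2686×171.04 + 0.2469×224.27 + 0.2602×666.67 = 280.6677 per 100,000.
The crude rates (200.26 vs 252.95) would put Pendle higher, but that reflects its age composition; once standardized to a common age structure, Norbury has the higher underlying rate.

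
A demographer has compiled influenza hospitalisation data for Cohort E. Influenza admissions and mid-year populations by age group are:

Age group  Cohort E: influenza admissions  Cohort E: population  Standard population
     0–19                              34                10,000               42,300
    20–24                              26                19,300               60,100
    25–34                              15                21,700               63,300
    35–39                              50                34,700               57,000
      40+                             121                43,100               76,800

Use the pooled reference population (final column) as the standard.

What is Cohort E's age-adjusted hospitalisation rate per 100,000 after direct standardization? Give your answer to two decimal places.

Age-specific rates per 100,000 for Cohort E: 340.00, 134.72, 69.12, 144.09, 280.74.
Standard total = 299,500; weights = 0.1412, 0.2007, 0.2114, 0.1903, 0.2564.
Standardized rate: 0.1412×340.00 + 0.2007×134.72 + 0.2114×69.12 + 0.1903×144.09 + 0.2564×280.74 = 189.0759 per 100,000.

189.08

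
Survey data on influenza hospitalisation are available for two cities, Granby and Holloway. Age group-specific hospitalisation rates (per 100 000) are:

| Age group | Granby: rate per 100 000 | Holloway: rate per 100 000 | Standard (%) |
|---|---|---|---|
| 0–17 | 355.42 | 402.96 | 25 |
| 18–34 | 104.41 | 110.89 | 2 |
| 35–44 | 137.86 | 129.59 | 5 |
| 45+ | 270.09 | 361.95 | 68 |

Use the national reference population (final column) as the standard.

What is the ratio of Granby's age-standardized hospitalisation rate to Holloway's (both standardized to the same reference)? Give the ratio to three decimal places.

0.792

Standard weights: 0.25, 0.02, 0.05, 0.68.
Granby: 0.2500×355.42 + 0.0200×104.41 + 0.0500×137.86 + 0.6800×270.09 = 281.4974 per 100 000.
Holloway: 0.2500×402.96 + 0.0200×110.89 + 0.0500×129.59 + 0.6800×361.95 = 355.5633 per 100 000.
Ratio = 281.4974 ÷ 355.5633 = 0.79169.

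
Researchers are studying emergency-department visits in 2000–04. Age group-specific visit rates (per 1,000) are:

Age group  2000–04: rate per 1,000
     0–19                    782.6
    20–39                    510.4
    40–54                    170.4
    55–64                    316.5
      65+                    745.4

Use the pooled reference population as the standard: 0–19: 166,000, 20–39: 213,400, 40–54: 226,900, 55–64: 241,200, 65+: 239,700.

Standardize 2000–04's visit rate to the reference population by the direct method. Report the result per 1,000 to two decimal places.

Standard total = 1,087,200; weights = 0.1527, 0.1963, 0.2087, 0.2219, 0.2205.
Standardized rate: 0.1527×782.6 + 0.1963×510.4 + 0.2087×170.4 + 0.2219×316.5 + 0.2205×745.4 = 489.7966 per 1,000.

489.80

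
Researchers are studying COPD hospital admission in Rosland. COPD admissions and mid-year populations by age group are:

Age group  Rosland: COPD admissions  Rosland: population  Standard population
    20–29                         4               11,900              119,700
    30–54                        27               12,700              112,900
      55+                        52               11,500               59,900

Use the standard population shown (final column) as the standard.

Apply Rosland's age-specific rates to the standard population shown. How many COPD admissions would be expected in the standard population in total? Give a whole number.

551

Age-specific rates per 10,000 for Rosland: 3.36, 21.26, 45.22.
Expected COPD admissions = Σ (standard pop × age-specific rate ÷ 10,000)
= 119,700×3.36/10,000 + 112,900×21.26/10,000 + 59,900×45.22/10,000
= 40.24 + 240.02 + 270.85 = 551.11.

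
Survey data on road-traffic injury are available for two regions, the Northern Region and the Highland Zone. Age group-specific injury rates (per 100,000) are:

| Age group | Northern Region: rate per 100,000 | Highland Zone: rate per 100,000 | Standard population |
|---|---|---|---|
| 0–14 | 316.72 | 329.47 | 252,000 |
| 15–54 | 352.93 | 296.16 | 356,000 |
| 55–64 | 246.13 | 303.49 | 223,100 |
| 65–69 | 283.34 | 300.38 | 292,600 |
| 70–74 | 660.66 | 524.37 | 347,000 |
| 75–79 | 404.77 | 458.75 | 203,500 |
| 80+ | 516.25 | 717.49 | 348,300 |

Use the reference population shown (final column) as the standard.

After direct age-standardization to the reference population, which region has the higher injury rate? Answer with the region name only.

Standard total = 2,022,500; weights = 0.1246, 0.1760, 0.1103, 0.1447, 0.1716, 0.1006, 0.1722.
The Northern Region: 0.1246×316.72 + 0.1760×352.93 + 0.1103×246.13 + 0.1447×283.34 + 0.1716×660.66 + 0.1006×404.77 + 0.1722×516.25 = 412.7085 per 100,000.
The Highland Zone: 0.1246×329.47 + 0.1760×296.16 + 0.1103×303.49 + 0.1447×300.38 + 0.1716×524.37 + 0.1006×458.75 + 0.1722×717.49 = 429.8012 per 100,000.

Highland Zone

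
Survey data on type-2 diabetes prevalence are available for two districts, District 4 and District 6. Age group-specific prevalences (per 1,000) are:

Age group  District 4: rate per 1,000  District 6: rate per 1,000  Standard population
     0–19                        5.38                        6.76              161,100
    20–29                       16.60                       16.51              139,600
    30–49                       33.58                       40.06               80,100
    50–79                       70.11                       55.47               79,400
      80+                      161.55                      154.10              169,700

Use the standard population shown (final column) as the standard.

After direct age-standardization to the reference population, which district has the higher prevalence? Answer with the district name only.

District 4

Standard total = 629,900; weights = 0.2558, 0.2216, 0.1272, 0.1261, 0.2694.
District 4: 0.2558×5.38 + 0.2216×16.60 + 0.1272×33.58 + 0.1261×70.11 + 0.2694×161.55 = 61.6854 per 1,000.
District 6: 0.2558×6.76 + 0.2216×16.51 + 0.1272×40.06 + 0.1261×55.47 + 0.2694×154.10 = 58.9899 per 1,000.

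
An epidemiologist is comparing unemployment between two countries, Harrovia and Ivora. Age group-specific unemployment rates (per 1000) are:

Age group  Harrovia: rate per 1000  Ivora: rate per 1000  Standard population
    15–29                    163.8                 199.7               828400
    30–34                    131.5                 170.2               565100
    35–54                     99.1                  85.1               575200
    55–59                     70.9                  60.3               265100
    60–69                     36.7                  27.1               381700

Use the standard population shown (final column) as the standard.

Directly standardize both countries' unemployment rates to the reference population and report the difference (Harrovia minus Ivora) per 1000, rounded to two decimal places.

-14.18

Standard total = 2615500; weights = 0.3167, 0.2161, 0.2199, 0.1014, 0.1459.
Harrovia: 0.3167×163.8 + 0.2161×131.5 + 0.2199×99.1 + 0.1014×70.9 + 0.1459×36.7 = 114.6277 per 1000.
Ivora: 0.3167×199.7 + 0.2161×170.2 + 0.2199×85.1 + 0.1014×60.3 + 0.1459×27.1 = 128.8054 per 1000.
Difference = 114.6277 − 128.8054 = -14.1777.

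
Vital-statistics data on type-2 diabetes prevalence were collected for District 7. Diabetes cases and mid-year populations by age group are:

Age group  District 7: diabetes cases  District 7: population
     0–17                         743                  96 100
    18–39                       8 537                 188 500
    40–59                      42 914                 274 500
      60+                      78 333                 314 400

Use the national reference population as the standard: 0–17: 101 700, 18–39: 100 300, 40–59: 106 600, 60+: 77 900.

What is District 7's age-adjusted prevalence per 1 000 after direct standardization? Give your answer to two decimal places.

107.12

Age-specific rates per 1 000 for District 7: 7.732, 45.289, 156.335, 249.151.
Standard total = 386 500; weights = 0.2631, 0.2595, 0.2758, 0.2016.
Standardized rate: 0.2631×7.732 + 0.2595×45.289 + 0.2758×156.335 + 0.2016×249.151 = 107.1228 per 1 000.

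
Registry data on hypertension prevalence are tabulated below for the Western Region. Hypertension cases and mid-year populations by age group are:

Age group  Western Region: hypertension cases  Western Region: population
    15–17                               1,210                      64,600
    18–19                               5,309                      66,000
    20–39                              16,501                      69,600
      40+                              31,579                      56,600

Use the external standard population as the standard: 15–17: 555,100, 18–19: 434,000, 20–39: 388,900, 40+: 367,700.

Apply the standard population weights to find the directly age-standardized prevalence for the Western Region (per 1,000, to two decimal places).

Age-specific rates per 1,000 for the Western Region: 18.731, 80.439, 237.083, 557.933.
Standard total = 1,745,700; weights = 0.3180, 0.2486, 0.2228, 0.2106.
Standardized rate: 0.3180×18.731 + 0.2486×80.439 + 0.2228×237.083 + 0.2106×557.933 = 196.2890 per 1,000.

196.29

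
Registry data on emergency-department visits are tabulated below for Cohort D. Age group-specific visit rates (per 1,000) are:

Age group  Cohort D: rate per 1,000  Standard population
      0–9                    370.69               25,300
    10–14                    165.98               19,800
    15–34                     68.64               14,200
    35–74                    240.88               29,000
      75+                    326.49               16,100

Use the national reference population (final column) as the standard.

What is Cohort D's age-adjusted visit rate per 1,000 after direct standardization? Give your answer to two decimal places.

Standard total = 104,400; weights = 0.2423, 0.1897, 0.1360, 0.2778, 0.1542.
Standardized rate: 0.2423×370.69 + 0.1897×165.98 + 0.1360×68.64 + 0.2778×240.88 + 0.1542×326.49 = 247.9076 per 1,000.

247.91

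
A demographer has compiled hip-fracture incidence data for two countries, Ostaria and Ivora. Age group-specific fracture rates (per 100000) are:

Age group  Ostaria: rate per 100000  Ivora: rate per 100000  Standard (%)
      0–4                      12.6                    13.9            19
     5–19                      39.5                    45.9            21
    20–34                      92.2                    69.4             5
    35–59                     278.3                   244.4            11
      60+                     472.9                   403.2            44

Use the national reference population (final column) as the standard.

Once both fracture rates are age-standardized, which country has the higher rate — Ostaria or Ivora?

Standard weights: 0.19, 0.21, 0.05, 0.11, 0.44.
Ostaria: 0.1900×12.6 + 0.2100×39.5 + 0.0500×92.2 + 0.1100×278.3 + 0.4400×472.9 = 253.9880 per 100000.
Ivora: 0.1900×13.9 + 0.2100×45.9 + 0.0500×69.4 + 0.1100×244.4 + 0.4400×403.2 = 220.0420 per 100000.

Ostaria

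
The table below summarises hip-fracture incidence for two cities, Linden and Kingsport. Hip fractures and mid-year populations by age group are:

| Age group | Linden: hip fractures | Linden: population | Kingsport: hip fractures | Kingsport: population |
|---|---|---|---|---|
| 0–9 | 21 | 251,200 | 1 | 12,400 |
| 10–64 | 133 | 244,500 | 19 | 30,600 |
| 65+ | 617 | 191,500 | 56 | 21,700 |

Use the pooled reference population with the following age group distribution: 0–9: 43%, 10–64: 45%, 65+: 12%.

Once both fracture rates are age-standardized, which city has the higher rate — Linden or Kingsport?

Linden

Age-specific rates per 100,000 for Linden: 8.36, 54.40, 322.19.
For Kingsport: 8.06, 62.09, 258.06.
Standard weights: 0.43, 0.45, 0.12.
Linden: 0.4300×8.36 + 0.4500×54.40 + 0.1200×322.19 = 66.7365 per 100,000.
Kingsport: 0.4300×8.06 + 0.4500×62.09 + 0.1200×258.06 = 62.3767 per 100,000.
The crude rates (112.19 vs 117.47) would put Kingsport higher, but that reflects its age composition; once standardized to a common age structure, Linden has the higher underlying rate.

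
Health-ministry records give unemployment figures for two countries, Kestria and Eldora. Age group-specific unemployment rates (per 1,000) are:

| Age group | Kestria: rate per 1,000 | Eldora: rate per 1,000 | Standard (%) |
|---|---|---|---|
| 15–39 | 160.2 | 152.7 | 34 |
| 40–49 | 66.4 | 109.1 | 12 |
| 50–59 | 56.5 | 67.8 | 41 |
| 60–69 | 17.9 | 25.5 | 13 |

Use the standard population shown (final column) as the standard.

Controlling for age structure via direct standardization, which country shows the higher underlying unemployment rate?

Eldora

Standard weights: 0.34, 0.12, 0.41, 0.13.
Kestria: 0.3400×160.2 + 0.1200×66.4 + 0.4100×56.5 + 0.1300×17.9 = 87.9280 per 1,000.
Eldora: 0.3400×152.7 + 0.1200×109.1 + 0.4100×67.8 + 0.1300×25.5 = 96.1230 per 1,000.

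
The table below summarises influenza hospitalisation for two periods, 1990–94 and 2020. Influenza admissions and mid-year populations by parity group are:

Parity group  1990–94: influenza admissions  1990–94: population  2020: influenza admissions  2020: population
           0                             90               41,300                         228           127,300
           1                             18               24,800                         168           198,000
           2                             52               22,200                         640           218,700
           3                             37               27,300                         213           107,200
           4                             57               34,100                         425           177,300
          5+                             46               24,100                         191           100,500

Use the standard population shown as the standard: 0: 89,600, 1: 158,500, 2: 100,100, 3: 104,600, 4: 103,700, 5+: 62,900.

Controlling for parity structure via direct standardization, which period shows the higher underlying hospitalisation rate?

Parity-specific rates per 100,000 for 1990–94: 217.92, 72.58, 234.23, 135.53, 167.16, 190.87.
For 2020: 179.10, 84.85, 292.64, 198.69, 239.71, 190.05.
Standard total = 619,400; weights = 0.1447, 0.2559, 0.1616, 0.1689, 0.1674, 0.1015.
1990–94: 0.1447×217.92 + 0.2559×72.58 + 0.1616×234.23 + 0.1689×135.53 + 0.1674×167.16 + 0.1015×190.87 = 158.2058 per 100,000.
2020: 0.1447×179.10 + 0.2559×84.85 + 0.1616×292.64 + 0.1689×198.69 + 0.1674×239.71 + 0.1015×190.05 = 187.8987 per 100,000.

2020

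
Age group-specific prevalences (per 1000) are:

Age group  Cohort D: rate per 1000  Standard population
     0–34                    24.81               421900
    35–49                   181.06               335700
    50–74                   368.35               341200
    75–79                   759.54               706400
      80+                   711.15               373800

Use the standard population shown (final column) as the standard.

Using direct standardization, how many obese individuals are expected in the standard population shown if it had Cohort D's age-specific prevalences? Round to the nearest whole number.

Expected obese individuals = Σ (standard pop × age-specific rate ÷ 1000)
= 421900×24.81/1000 + 335700×181.06/1000 + 341200×368.35/1000 + 706400×759.54/1000 + 373800×711.15/1000
= 10467.34 + 60781.84 + 125681.02 + 536539.06 + 265827.87 = 999297.13.

999297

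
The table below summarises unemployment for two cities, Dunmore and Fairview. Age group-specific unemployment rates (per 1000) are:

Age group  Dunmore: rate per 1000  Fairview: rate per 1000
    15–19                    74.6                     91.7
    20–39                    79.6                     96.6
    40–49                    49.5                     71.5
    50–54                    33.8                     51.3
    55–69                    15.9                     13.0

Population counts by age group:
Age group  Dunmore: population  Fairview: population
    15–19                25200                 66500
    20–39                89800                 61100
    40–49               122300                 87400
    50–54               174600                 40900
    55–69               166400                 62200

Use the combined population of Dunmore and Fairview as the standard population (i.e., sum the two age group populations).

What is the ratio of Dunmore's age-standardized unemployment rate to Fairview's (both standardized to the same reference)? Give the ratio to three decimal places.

0.772

Combined standard total = 896400; weights = 0.1023, 0.1683, 0.2339, 0.2404, 0.2550.
Dunmore: 0.1023×74.6 + 0.1683×79.6 + 0.2339×49.5 + 0.2404×33.8 + 0.2550×15.9 = 44.7917 per 1000.
Fairview: 0.1023×91.7 + 0.1683×96.6 + 0.2339×71.5 + 0.2404×51.3 + 0.2550×13.0 = 58.0169 per 1000.
Ratio = 44.7917 ÷ 58.0169 = 0.77205.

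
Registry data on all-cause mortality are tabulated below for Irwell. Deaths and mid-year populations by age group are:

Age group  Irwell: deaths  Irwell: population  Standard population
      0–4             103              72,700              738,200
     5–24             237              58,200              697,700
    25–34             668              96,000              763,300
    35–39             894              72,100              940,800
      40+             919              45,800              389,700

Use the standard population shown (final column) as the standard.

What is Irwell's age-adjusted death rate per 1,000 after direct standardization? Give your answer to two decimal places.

Age-specific rates per 1,000 for Irwell: 1.417, 4.072, 6.958, 12.399, 20.066.
Standard total = 3,529,700; weights = 0.2091, 0.1977, 0.2163, 0.2665, 0.1104.
Standardized rate: 0.2091×1.417 + 0.1977×4.072 + 0.2163×6.958 + 0.2665×12.399 + 0.1104×20.066 = 8.1263 per 1,000.

8.13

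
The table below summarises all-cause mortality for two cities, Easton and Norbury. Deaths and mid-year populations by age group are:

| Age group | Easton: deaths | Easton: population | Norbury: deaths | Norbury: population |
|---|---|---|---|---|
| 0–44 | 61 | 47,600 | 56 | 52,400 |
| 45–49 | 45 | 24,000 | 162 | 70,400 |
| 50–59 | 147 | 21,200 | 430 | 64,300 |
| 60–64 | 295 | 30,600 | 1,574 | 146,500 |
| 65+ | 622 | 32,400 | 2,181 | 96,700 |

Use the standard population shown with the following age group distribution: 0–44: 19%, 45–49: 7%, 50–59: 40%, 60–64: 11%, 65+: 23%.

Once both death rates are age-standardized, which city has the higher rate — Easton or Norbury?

Norbury

Age-specific rates per 1,000 for Easton: 1.282, 1.875, 6.934, 9.641, 19.198.
For Norbury: 1.069, 2.301, 6.687, 10.744, 22.554.
Standard weights: 0.19, 0.07, 0.40, 0.11, 0.23.
Easton: 0.1900×1.282 + 0.0700×1.875 + 0.4000×6.934 + 0.1100×9.641 + 0.2300×19.198 = 8.6242 per 1,000.
Norbury: 0.1900×1.069 + 0.0700×2.301 + 0.4000×6.687 + 0.1100×10.744 + 0.2300×22.554 = 9.4084 per 1,000.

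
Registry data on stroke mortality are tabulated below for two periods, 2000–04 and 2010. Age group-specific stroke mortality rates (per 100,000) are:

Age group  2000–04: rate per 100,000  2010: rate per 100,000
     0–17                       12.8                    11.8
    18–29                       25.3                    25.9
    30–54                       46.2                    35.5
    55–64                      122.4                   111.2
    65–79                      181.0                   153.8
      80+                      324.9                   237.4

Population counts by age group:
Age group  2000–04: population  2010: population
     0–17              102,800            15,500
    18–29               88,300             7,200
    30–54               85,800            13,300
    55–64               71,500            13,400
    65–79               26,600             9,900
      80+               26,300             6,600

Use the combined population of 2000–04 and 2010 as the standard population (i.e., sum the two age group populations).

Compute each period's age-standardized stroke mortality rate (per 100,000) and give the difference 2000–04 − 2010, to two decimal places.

Combined standard total = 467,200; weights = 0.2532, 0.2044, 0.2121, 0.1817, 0.0781, 0.0704.
2000–04: 0.2532×12.8 + 0.2044×25.3 + 0.2121×46.2 + 0.1817×122.4 + 0.0781×181.0 + 0.0704×324.9 = 77.4749 per 100,000.
2010: 0.2532×11.8 + 0.2044×25.9 + 0.2121×35.5 + 0.1817×111.2 + 0.0781×153.8 + 0.0704×237.4 = 64.7527 per 100,000.
Difference = 77.4749 − 64.7527 = 12.7222.

12.72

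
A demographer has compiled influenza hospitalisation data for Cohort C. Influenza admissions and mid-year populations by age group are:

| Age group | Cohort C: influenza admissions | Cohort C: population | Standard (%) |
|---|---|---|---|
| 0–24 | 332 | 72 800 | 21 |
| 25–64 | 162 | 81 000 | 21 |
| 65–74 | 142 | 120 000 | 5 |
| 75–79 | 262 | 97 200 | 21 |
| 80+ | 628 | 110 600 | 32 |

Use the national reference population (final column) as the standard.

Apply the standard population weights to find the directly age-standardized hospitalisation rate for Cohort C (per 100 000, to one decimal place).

Age-specific rates per 100 000 for Cohort C: 456.04, 200.00, 118.33, 269.55, 567.81.
Standard weights: 0.21, 0.21, 0.05, 0.21, 0.32.
Standardized rate: 0.2100×456.04 + 0.2100×200.00 + 0.0500×118.33 + 0.2100×269.55 + 0.3200×567.81 = 381.9907 per 100 000.

382.0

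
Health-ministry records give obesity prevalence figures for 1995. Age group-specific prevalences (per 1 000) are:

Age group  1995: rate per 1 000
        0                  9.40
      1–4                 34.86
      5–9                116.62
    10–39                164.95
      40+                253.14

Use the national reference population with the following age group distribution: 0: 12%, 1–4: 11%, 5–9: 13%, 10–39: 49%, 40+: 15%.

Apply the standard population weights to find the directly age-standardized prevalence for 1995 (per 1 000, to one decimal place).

138.9

Standard weights: 0.12, 0.11, 0.13, 0.49, 0.15.
Standardized rate: 0.1200×9.40 + 0.1100×34.86 + 0.1300×116.62 + 0.4900×164.95 + 0.1500×253.14 = 138.9197 per 1 000.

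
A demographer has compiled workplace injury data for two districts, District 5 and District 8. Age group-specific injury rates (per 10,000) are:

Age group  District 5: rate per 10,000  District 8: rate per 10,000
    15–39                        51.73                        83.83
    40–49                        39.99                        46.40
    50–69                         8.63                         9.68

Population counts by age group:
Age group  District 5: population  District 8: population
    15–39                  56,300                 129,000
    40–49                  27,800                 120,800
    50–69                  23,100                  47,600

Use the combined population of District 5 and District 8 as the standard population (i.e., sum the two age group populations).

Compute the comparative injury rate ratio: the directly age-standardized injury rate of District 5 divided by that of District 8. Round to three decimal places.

0.698

Combined standard total = 404,600; weights = 0.4580, 0.3673, 0.1747.
District 5: 0.4580×51.73 + 0.3673×39.99 + 0.1747×8.63 = 39.8869 per 10,000.
District 8: 0.4580×83.83 + 0.3673×46.40 + 0.1747×9.68 = 57.1258 per 10,000.
Ratio = 39.8869 ÷ 57.1258 = 0.69823.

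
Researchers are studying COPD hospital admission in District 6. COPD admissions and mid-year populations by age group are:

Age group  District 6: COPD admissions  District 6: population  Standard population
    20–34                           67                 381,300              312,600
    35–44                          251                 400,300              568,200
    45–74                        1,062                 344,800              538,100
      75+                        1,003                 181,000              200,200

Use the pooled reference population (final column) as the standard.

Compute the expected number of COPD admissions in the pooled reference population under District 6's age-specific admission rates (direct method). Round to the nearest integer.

Age-specific rates per 10,000 for District 6: 1.76, 6.27, 30.80, 55.41.
Expected COPD admissions = Σ (standard pop × age-specific rate ÷ 10,000)
= 312,600×1.76/10,000 + 568,200×6.27/10,000 + 538,100×30.80/10,000 + 200,200×55.41/10,000
= 54.93 + 356.28 + 1657.37 + 1109.40 = 3177.98.

3178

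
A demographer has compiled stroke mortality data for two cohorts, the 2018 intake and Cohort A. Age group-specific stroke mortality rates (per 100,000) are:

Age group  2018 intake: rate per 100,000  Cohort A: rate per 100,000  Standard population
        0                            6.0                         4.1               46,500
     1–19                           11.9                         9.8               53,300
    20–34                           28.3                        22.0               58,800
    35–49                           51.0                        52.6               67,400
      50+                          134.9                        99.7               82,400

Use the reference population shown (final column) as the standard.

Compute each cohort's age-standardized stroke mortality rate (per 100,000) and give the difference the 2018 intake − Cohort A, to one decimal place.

Standard total = 308,400; weights = 0.1508, 0.1728, 0.1907, 0.2185, 0.2672.
The 2018 intake: 0.1508×6.0 + 0.1728×11.9 + 0.1907×28.3 + 0.2185×51.0 + 0.2672×134.9 = 55.5463 per 100,000.
Cohort A: 0.1508×4.1 + 0.1728×9.8 + 0.1907×22.0 + 0.2185×52.6 + 0.2672×99.7 = 44.6404 per 100,000.
Difference = 55.5463 − 44.6404 = 10.9058.

10.9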